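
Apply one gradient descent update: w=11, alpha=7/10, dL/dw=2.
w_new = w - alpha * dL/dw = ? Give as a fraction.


w_new = 11 - 7/10 * 2 = 11 - 7/5 = 48/5.

48/5


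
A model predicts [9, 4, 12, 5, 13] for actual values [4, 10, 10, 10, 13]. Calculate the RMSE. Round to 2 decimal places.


MSE = 18.0000. RMSE = sqrt(18.0000) = 4.24.

4.24


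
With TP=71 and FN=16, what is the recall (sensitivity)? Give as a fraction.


Recall = TP / (TP + FN) = 71 / 87 = 71/87.

71/87


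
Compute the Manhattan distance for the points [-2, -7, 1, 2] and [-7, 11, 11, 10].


d = sum of absolute differences: |-2--7|=5 + |-7-11|=18 + |1-11|=10 + |2-10|=8 = 41.

41


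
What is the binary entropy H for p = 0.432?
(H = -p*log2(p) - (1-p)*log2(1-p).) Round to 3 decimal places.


H = -0.432*log2(0.432) - 0.568*log2(0.568) = 0.987.

0.987


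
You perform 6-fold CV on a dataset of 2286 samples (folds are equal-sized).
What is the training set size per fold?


Each validation fold has 2286/6 = 381 samples. Training set = 2286 - 381 = 1905.

1905


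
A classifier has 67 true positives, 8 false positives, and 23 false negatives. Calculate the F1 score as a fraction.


Precision = 67/75 = 67/75. Recall = 67/90 = 67/90. F1 = 2*P*R/(P+R) = 134/165.

134/165


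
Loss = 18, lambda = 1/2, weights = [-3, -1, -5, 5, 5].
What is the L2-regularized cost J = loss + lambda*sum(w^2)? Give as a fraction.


L2 sq norm = sum(w^2) = 85. J = 18 + 1/2 * 85 = 121/2.

121/2


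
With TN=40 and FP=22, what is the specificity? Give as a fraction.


Specificity = TN / (TN + FP) = 40 / 62 = 20/31.

20/31


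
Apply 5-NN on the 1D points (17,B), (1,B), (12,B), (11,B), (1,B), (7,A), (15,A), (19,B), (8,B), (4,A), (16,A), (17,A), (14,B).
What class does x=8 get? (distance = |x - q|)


Distances: |17-8|=9, |1-8|=7, |12-8|=4, |11-8|=3, |1-8|=7, |7-8|=1, |15-8|=7, |19-8|=11, |8-8|=0, |4-8|=4, |16-8|=8, |17-8|=9, |14-8|=6. 5 nearest: (8,B), (7,A), (11,B), (4,A), (12,B). Counts: {'B': 3, 'A': 2}. Majority class: B.

B


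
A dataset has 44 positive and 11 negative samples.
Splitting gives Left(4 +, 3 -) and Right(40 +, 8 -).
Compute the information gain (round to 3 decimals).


H(parent) = 0.7219. H(left) = 0.9852, H(right) = 0.6500. Weighted = (7/55)*0.9852 + (48/55)*0.6500 = 0.6927. IG = 0.7219 - 0.6927 = 0.0292, which rounds to 0.029.

0.029


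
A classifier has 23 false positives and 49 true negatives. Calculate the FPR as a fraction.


FPR = FP / (FP + TN) = 23 / 72 = 23/72.

23/72


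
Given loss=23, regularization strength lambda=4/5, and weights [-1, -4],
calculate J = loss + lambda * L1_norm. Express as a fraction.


L1 norm = sum(|w|) = 5. J = 23 + 4/5 * 5 = 27.

27


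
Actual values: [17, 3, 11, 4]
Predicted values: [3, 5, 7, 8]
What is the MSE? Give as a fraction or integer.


MSE = (1/4) * ((17-3)^2=196 + (3-5)^2=4 + (11-7)^2=16 + (4-8)^2=16). Sum = 232. MSE = 58.

58


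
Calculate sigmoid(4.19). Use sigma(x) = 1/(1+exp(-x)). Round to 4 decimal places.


sigma(4.19) = 1/(1+e^(-4.19)) = 1/(1+0.015146) = 1/1.015146 = 0.9851.

0.9851


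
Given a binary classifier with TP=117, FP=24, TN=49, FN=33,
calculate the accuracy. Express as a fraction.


Accuracy = (TP + TN) / (TP + TN + FP + FN) = (117 + 49) / 223 = 166/223.

166/223


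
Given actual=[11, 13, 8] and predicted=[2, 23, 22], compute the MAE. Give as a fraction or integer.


MAE = (1/3) * (|11-2|=9 + |13-23|=10 + |8-22|=14). Sum = 33. MAE = 11.

11


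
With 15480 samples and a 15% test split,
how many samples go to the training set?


Test set = 15480 * 15% = 2322. Training set = 15480 - 2322 = 13158.

13158


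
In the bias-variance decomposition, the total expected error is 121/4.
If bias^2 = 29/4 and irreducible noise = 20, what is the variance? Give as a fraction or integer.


Total error = bias^2 + variance + irreducible noise. So variance = 121/4 - 29/4 - 20 = 3.

3


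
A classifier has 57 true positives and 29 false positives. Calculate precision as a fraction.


Precision = TP / (TP + FP) = 57 / 86 = 57/86.

57/86


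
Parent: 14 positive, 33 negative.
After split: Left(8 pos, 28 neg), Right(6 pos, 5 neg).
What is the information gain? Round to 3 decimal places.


H(parent) = 0.8787. H(left) = 0.7642, H(right) = 0.9940. Weighted = (36/47)*0.7642 + (11/47)*0.9940 = 0.8180. IG = 0.8787 - 0.8180 = 0.0607, which rounds to 0.061.

0.061


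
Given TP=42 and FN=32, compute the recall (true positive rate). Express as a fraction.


Recall = TP / (TP + FN) = 42 / 74 = 21/37.

21/37


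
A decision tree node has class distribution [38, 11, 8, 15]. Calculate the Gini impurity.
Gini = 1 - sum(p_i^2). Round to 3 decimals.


Total = 72. Proportions: 38/72, 11/72, 8/72, 15/72. sum(p_i^2) = 0.3576. Gini = 1 - 0.3576 = 0.6424, which rounds to 0.642.

0.642


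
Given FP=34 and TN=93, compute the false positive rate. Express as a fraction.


FPR = FP / (FP + TN) = 34 / 127 = 34/127.

34/127


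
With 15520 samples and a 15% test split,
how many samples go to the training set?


Test set = 15520 * 15% = 2328. Training set = 15520 - 2328 = 13192.

13192


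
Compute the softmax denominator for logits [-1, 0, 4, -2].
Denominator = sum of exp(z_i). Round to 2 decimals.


Denom = e^-1=0.3679 + e^0=1.0000 + e^4=54.5982 + e^-2=0.1353. Sum = 56.1014, which rounds to 56.10.

56.10


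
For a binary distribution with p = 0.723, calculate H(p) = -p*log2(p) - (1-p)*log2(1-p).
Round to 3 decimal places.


H = -0.723*log2(0.723) - 0.277*log2(0.277) = 0.851.

0.851


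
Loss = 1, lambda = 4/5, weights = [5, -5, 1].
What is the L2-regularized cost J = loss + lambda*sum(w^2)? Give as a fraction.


L2 sq norm = sum(w^2) = 51. J = 1 + 4/5 * 51 = 209/5.

209/5


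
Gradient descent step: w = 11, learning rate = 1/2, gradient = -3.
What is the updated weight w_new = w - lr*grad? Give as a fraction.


w_new = 11 - 1/2 * -3 = 11 - -3/2 = 25/2.

25/2


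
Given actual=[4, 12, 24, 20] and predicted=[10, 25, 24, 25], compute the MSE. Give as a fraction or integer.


MSE = (1/4) * ((4-10)^2=36 + (12-25)^2=169 + (24-24)^2=0 + (20-25)^2=25). Sum = 230. MSE = 115/2.

115/2


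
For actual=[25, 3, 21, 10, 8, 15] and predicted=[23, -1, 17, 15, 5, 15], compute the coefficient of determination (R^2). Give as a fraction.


Mean(y) = 41/3. SS_res = 70. SS_tot = 1030/3. R^2 = 1 - 70/(1030/3) = 82/103.

82/103


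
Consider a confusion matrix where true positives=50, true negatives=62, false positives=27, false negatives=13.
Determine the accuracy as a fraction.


Accuracy = (TP + TN) / (TP + TN + FP + FN) = (50 + 62) / 152 = 14/19.

14/19


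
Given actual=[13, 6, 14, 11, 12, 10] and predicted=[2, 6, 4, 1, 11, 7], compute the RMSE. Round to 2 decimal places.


MSE = 55.1667. RMSE = sqrt(55.1667) = 7.43.

7.43


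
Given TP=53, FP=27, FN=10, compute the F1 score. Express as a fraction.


Precision = 53/80 = 53/80. Recall = 53/63 = 53/63. F1 = 2*P*R/(P+R) = 106/143.

106/143


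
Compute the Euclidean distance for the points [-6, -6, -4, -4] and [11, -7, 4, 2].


d = sqrt(sum of squared differences). (-6-11)^2=289, (-6--7)^2=1, (-4-4)^2=64, (-4-2)^2=36. Sum = 390.

sqrt(390)


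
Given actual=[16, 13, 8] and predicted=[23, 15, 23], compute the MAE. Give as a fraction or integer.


MAE = (1/3) * (|16-23|=7 + |13-15|=2 + |8-23|=15). Sum = 24. MAE = 8.

8


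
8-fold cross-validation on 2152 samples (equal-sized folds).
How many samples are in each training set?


Each validation fold has 2152/8 = 269 samples. Training set = 2152 - 269 = 1883.

1883


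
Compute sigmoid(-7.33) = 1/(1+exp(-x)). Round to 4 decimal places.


sigma(-7.33) = 1/(1+e^(7.33)) = 1/(1+1525.381772) = 1/1526.381772 = 0.0007.

0.0007


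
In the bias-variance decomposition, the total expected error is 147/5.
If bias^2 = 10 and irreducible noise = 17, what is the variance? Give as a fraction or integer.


Total error = bias^2 + variance + irreducible noise. So variance = 147/5 - 10 - 17 = 12/5.

12/5


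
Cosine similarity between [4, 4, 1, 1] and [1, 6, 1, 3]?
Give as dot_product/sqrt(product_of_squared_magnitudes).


dot = 32. |a|^2 = 34, |b|^2 = 47. cos = 32/sqrt(1598).

32/sqrt(1598)


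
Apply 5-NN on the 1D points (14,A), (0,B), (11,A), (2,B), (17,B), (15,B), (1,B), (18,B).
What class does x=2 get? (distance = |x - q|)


Distances: |14-2|=12, |0-2|=2, |11-2|=9, |2-2|=0, |17-2|=15, |15-2|=13, |1-2|=1, |18-2|=16. 5 nearest: (2,B), (1,B), (0,B), (11,A), (14,A). Counts: {'B': 3, 'A': 2}. Majority class: B.

B


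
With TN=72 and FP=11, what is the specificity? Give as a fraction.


Specificity = TN / (TN + FP) = 72 / 83 = 72/83.

72/83


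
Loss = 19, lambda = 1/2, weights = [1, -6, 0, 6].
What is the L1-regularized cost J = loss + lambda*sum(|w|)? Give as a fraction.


L1 norm = sum(|w|) = 13. J = 19 + 1/2 * 13 = 51/2.

51/2


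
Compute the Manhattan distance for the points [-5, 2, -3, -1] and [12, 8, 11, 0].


d = sum of absolute differences: |-5-12|=17 + |2-8|=6 + |-3-11|=14 + |-1-0|=1 = 38.

38


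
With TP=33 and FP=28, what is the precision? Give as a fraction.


Precision = TP / (TP + FP) = 33 / 61 = 33/61.

33/61


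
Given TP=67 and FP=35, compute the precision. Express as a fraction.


Precision = TP / (TP + FP) = 67 / 102 = 67/102.

67/102


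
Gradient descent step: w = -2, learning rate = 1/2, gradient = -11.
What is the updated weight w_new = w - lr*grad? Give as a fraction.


w_new = -2 - 1/2 * -11 = -2 - -11/2 = 7/2.

7/2


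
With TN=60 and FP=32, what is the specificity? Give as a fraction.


Specificity = TN / (TN + FP) = 60 / 92 = 15/23.

15/23


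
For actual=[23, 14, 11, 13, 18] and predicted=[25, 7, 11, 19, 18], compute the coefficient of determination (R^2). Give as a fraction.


Mean(y) = 79/5. SS_res = 89. SS_tot = 454/5. R^2 = 1 - 89/(454/5) = 9/454.

9/454


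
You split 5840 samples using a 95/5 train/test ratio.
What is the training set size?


Test set = 5840 * 5% = 292. Training set = 5840 - 292 = 5548.

5548


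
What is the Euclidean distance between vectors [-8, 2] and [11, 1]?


d = sqrt(sum of squared differences). (-8-11)^2=361, (2-1)^2=1. Sum = 362.

sqrt(362)


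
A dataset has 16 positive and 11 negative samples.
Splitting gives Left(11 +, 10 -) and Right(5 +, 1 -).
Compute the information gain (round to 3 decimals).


H(parent) = 0.9751. H(left) = 0.9984, H(right) = 0.6500. Weighted = (21/27)*0.9984 + (6/27)*0.6500 = 0.9210. IG = 0.9751 - 0.9210 = 0.0541, which rounds to 0.054.

0.054


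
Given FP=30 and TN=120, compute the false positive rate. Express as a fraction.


FPR = FP / (FP + TN) = 30 / 150 = 1/5.

1/5


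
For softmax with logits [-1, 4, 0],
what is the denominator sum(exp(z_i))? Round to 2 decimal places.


Denom = e^-1=0.3679 + e^4=54.5982 + e^0=1.0000. Sum = 55.9661, which rounds to 55.97.

55.97


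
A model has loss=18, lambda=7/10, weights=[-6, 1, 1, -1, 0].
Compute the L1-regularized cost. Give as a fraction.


L1 norm = sum(|w|) = 9. J = 18 + 7/10 * 9 = 243/10.

243/10


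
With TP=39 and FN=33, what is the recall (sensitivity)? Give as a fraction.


Recall = TP / (TP + FN) = 39 / 72 = 13/24.

13/24


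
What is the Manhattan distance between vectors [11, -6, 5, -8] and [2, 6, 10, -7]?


d = sum of absolute differences: |11-2|=9 + |-6-6|=12 + |5-10|=5 + |-8--7|=1 = 27.

27


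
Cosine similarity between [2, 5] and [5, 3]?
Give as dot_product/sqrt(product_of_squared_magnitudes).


dot = 25. |a|^2 = 29, |b|^2 = 34. cos = 25/sqrt(986).

25/sqrt(986)


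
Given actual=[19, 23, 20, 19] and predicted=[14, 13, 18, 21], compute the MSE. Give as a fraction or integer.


MSE = (1/4) * ((19-14)^2=25 + (23-13)^2=100 + (20-18)^2=4 + (19-21)^2=4). Sum = 133. MSE = 133/4.

133/4


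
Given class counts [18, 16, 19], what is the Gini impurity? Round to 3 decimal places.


Total = 53. Proportions: 18/53, 16/53, 19/53. sum(p_i^2) = 0.3350. Gini = 1 - 0.3350 = 0.6650, which rounds to 0.665.

0.665


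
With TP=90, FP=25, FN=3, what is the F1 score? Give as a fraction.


Precision = 90/115 = 18/23. Recall = 90/93 = 30/31. F1 = 2*P*R/(P+R) = 45/52.

45/52


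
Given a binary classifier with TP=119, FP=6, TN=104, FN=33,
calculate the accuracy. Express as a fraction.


Accuracy = (TP + TN) / (TP + TN + FP + FN) = (119 + 104) / 262 = 223/262.

223/262


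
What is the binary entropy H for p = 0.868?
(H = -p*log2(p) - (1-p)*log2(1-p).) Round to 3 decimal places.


H = -0.868*log2(0.868) - 0.132*log2(0.132) = 0.563.

0.563


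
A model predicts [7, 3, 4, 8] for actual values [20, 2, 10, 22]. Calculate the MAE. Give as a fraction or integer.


MAE = (1/4) * (|20-7|=13 + |2-3|=1 + |10-4|=6 + |22-8|=14). Sum = 34. MAE = 17/2.

17/2


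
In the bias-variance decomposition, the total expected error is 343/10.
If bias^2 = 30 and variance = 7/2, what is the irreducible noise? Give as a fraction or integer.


Total error = bias^2 + variance + irreducible noise. So irreducible noise = 343/10 - 30 - 7/2 = 4/5.

4/5


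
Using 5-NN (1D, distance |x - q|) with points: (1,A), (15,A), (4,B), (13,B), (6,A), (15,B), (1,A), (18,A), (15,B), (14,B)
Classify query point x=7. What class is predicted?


Distances: |1-7|=6, |15-7|=8, |4-7|=3, |13-7|=6, |6-7|=1, |15-7|=8, |1-7|=6, |18-7|=11, |15-7|=8, |14-7|=7. 5 nearest: (6,A), (4,B), (1,A), (1,A), (13,B). Counts: {'A': 3, 'B': 2}. Majority class: A.

A


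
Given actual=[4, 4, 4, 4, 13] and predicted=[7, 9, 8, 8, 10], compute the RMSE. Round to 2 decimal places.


MSE = 15.0000. RMSE = sqrt(15.0000) = 3.87.

3.87


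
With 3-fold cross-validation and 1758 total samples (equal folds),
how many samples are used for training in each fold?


Each validation fold has 1758/3 = 586 samples. Training set = 1758 - 586 = 1172.

1172


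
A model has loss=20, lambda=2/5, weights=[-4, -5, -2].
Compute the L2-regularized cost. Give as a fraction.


L2 sq norm = sum(w^2) = 45. J = 20 + 2/5 * 45 = 38.

38


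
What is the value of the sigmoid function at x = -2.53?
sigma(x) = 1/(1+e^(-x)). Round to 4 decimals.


sigma(-2.53) = 1/(1+e^(2.53)) = 1/(1+12.553506) = 1/13.553506 = 0.0738.

0.0738


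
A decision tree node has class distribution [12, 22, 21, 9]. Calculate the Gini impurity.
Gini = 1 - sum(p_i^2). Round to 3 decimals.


Total = 64. Proportions: 12/64, 22/64, 21/64, 9/64. sum(p_i^2) = 0.2808. Gini = 1 - 0.2808 = 0.7192, which rounds to 0.719.

0.719


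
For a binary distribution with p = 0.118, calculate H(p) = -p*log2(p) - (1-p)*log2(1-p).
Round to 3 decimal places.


H = -0.118*log2(0.118) - 0.882*log2(0.882) = 0.524.

0.524


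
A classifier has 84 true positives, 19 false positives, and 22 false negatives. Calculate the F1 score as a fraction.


Precision = 84/103 = 84/103. Recall = 84/106 = 42/53. F1 = 2*P*R/(P+R) = 168/209.

168/209


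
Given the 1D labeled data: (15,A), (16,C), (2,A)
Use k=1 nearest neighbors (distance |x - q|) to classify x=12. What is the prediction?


Distances: |15-12|=3, |16-12|=4, |2-12|=10. 1 nearest: (15,A). Counts: {'A': 1}. Majority class: A.

A


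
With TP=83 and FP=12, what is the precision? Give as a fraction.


Precision = TP / (TP + FP) = 83 / 95 = 83/95.

83/95


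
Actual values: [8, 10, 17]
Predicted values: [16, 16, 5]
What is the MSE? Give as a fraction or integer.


MSE = (1/3) * ((8-16)^2=64 + (10-16)^2=36 + (17-5)^2=144). Sum = 244. MSE = 244/3.

244/3


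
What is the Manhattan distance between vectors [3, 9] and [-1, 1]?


d = sum of absolute differences: |3--1|=4 + |9-1|=8 = 12.

12


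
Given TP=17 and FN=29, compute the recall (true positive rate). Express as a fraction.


Recall = TP / (TP + FN) = 17 / 46 = 17/46.

17/46


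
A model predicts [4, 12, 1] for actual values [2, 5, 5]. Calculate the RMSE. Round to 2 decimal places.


MSE = 23.0000. RMSE = sqrt(23.0000) = 4.80.

4.80


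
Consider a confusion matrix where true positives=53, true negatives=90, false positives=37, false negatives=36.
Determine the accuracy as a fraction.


Accuracy = (TP + TN) / (TP + TN + FP + FN) = (53 + 90) / 216 = 143/216.

143/216


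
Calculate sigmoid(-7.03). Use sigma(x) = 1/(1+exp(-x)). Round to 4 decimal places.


sigma(-7.03) = 1/(1+e^(7.03)) = 1/(1+1130.030610) = 1/1131.030610 = 0.0009.

0.0009


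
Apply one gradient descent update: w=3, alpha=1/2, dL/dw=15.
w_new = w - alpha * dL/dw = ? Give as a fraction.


w_new = 3 - 1/2 * 15 = 3 - 15/2 = -9/2.

-9/2


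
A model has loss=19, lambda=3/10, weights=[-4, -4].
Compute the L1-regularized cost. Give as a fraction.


L1 norm = sum(|w|) = 8. J = 19 + 3/10 * 8 = 107/5.

107/5


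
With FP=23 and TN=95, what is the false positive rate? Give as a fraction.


FPR = FP / (FP + TN) = 23 / 118 = 23/118.

23/118


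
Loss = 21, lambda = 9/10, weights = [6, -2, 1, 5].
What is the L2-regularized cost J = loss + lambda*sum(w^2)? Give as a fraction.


L2 sq norm = sum(w^2) = 66. J = 21 + 9/10 * 66 = 402/5.

402/5


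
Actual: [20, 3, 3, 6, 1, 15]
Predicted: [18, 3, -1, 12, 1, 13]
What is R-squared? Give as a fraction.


Mean(y) = 8. SS_res = 60. SS_tot = 296. R^2 = 1 - 60/(296) = 59/74.

59/74


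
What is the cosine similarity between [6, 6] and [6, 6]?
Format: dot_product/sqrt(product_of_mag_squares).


dot = 72. |a|^2 = 72, |b|^2 = 72. cos = 72/sqrt(5184).

72/sqrt(5184)


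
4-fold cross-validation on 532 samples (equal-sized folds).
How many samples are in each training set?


Each validation fold has 532/4 = 133 samples. Training set = 532 - 133 = 399.

399


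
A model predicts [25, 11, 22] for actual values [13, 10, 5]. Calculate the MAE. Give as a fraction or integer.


MAE = (1/3) * (|13-25|=12 + |10-11|=1 + |5-22|=17). Sum = 30. MAE = 10.

10


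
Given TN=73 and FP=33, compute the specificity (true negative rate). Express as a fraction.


Specificity = TN / (TN + FP) = 73 / 106 = 73/106.

73/106


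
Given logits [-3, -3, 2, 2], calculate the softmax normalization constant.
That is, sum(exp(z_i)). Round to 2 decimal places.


Denom = e^-3=0.0498 + e^-3=0.0498 + e^2=7.3891 + e^2=7.3891. Sum = 14.8778, which rounds to 14.88.

14.88


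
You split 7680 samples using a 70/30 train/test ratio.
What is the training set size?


Test set = 7680 * 30% = 2304. Training set = 7680 - 2304 = 5376.

5376


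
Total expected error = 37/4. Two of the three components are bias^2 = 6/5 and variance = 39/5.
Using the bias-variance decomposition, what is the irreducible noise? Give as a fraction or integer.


Total error = bias^2 + variance + irreducible noise. So irreducible noise = 37/4 - 6/5 - 39/5 = 1/4.

1/4


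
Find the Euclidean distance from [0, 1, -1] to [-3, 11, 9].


d = sqrt(sum of squared differences). (0--3)^2=9, (1-11)^2=100, (-1-9)^2=100. Sum = 209.

sqrt(209)


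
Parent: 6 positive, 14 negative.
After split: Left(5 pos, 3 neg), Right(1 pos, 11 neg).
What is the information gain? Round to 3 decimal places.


H(parent) = 0.8813. H(left) = 0.9544, H(right) = 0.4138. Weighted = (8/20)*0.9544 + (12/20)*0.4138 = 0.6300. IG = 0.8813 - 0.6300 = 0.2513, which rounds to 0.251.

0.251


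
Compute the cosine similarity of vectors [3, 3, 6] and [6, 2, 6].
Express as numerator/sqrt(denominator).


dot = 60. |a|^2 = 54, |b|^2 = 76. cos = 60/sqrt(4104).

60/sqrt(4104)


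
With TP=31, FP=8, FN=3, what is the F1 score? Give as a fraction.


Precision = 31/39 = 31/39. Recall = 31/34 = 31/34. F1 = 2*P*R/(P+R) = 62/73.

62/73


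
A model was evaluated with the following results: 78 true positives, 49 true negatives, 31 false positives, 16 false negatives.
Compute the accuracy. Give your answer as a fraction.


Accuracy = (TP + TN) / (TP + TN + FP + FN) = (78 + 49) / 174 = 127/174.

127/174


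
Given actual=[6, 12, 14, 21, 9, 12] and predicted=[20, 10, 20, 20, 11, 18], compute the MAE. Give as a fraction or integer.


MAE = (1/6) * (|6-20|=14 + |12-10|=2 + |14-20|=6 + |21-20|=1 + |9-11|=2 + |12-18|=6). Sum = 31. MAE = 31/6.

31/6


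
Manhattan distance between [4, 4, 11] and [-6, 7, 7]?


d = sum of absolute differences: |4--6|=10 + |4-7|=3 + |11-7|=4 = 17.

17


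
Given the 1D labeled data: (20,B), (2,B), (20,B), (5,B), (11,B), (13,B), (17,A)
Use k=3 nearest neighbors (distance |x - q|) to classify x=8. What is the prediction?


Distances: |20-8|=12, |2-8|=6, |20-8|=12, |5-8|=3, |11-8|=3, |13-8|=5, |17-8|=9. 3 nearest: (5,B), (11,B), (13,B). Counts: {'B': 3}. Majority class: B.

B


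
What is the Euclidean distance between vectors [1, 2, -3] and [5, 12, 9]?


d = sqrt(sum of squared differences). (1-5)^2=16, (2-12)^2=100, (-3-9)^2=144. Sum = 260.

sqrt(260)


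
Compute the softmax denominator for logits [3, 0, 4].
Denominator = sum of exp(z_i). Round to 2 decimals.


Denom = e^3=20.0855 + e^0=1.0000 + e^4=54.5982. Sum = 75.6837, which rounds to 75.68.

75.68


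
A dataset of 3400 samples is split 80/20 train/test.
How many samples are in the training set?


Test set = 3400 * 20% = 680. Training set = 3400 - 680 = 2720.

2720


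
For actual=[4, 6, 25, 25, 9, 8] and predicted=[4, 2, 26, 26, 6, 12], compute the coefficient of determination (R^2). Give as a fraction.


Mean(y) = 77/6. SS_res = 43. SS_tot = 2753/6. R^2 = 1 - 43/(2753/6) = 2495/2753.

2495/2753


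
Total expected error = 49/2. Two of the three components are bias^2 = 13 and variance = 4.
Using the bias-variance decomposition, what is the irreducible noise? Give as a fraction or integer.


Total error = bias^2 + variance + irreducible noise. So irreducible noise = 49/2 - 13 - 4 = 15/2.

15/2


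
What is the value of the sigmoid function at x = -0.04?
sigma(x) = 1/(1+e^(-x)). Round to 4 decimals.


sigma(-0.04) = 1/(1+e^(0.04)) = 1/(1+1.040811) = 1/2.040811 = 0.4900.

0.4900


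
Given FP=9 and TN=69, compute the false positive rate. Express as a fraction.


FPR = FP / (FP + TN) = 9 / 78 = 3/26.

3/26


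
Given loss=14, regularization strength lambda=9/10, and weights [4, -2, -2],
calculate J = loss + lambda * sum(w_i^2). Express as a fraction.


L2 sq norm = sum(w^2) = 24. J = 14 + 9/10 * 24 = 178/5.

178/5


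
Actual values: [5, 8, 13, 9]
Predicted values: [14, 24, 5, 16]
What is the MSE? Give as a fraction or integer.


MSE = (1/4) * ((5-14)^2=81 + (8-24)^2=256 + (13-5)^2=64 + (9-16)^2=49). Sum = 450. MSE = 225/2.

225/2


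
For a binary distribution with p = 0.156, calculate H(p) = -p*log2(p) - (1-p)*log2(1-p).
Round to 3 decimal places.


H = -0.156*log2(0.156) - 0.844*log2(0.844) = 0.625.

0.625


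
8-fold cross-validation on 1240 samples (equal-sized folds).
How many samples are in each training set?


Each validation fold has 1240/8 = 155 samples. Training set = 1240 - 155 = 1085.

1085


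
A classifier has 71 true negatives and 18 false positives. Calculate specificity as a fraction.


Specificity = TN / (TN + FP) = 71 / 89 = 71/89.

71/89


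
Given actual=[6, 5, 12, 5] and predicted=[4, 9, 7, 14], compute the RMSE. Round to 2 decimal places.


MSE = 31.5000. RMSE = sqrt(31.5000) = 5.61.

5.61


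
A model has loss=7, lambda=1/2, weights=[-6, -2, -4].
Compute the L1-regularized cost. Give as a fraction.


L1 norm = sum(|w|) = 12. J = 7 + 1/2 * 12 = 13.

13


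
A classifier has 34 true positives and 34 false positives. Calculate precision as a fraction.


Precision = TP / (TP + FP) = 34 / 68 = 1/2.

1/2


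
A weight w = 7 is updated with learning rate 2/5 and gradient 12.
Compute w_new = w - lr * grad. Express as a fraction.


w_new = 7 - 2/5 * 12 = 7 - 24/5 = 11/5.

11/5


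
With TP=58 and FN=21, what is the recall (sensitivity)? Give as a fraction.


Recall = TP / (TP + FN) = 58 / 79 = 58/79.

58/79


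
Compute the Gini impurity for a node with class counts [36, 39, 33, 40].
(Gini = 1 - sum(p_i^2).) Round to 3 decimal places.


Total = 148. Proportions: 36/148, 39/148, 33/148, 40/148. sum(p_i^2) = 0.2514. Gini = 1 - 0.2514 = 0.7486, which rounds to 0.749.

0.749


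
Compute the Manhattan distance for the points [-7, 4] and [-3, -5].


d = sum of absolute differences: |-7--3|=4 + |4--5|=9 = 13.

13


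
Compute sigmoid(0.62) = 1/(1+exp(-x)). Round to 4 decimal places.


sigma(0.62) = 1/(1+e^(-0.62)) = 1/(1+0.537944) = 1/1.537944 = 0.6502.

0.6502


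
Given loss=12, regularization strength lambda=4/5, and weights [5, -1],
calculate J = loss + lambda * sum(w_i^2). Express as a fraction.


L2 sq norm = sum(w^2) = 26. J = 12 + 4/5 * 26 = 164/5.

164/5


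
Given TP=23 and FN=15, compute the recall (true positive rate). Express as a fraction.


Recall = TP / (TP + FN) = 23 / 38 = 23/38.

23/38


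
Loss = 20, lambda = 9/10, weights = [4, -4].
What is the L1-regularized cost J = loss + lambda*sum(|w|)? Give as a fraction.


L1 norm = sum(|w|) = 8. J = 20 + 9/10 * 8 = 136/5.

136/5


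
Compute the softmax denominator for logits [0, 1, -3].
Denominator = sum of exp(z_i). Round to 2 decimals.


Denom = e^0=1.0000 + e^1=2.7183 + e^-3=0.0498. Sum = 3.7681, which rounds to 3.77.

3.77


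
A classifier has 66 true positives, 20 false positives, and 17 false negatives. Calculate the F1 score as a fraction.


Precision = 66/86 = 33/43. Recall = 66/83 = 66/83. F1 = 2*P*R/(P+R) = 132/169.

132/169


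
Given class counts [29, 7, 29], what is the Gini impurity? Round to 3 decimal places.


Total = 65. Proportions: 29/65, 7/65, 29/65. sum(p_i^2) = 0.4097. Gini = 1 - 0.4097 = 0.5903, which rounds to 0.590.

0.590


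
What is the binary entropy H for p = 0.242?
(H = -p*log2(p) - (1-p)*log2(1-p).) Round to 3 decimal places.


H = -0.242*log2(0.242) - 0.758*log2(0.758) = 0.798.

0.798


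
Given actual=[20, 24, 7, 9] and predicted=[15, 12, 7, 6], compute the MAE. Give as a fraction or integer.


MAE = (1/4) * (|20-15|=5 + |24-12|=12 + |7-7|=0 + |9-6|=3). Sum = 20. MAE = 5.

5


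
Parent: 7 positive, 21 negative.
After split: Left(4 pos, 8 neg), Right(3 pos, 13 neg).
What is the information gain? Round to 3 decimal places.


H(parent) = 0.8113. H(left) = 0.9183, H(right) = 0.6962. Weighted = (12/28)*0.9183 + (16/28)*0.6962 = 0.7914. IG = 0.8113 - 0.7914 = 0.0199, which rounds to 0.020.

0.020


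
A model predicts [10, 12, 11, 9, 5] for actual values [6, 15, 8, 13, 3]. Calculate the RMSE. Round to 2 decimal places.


MSE = 10.8000. RMSE = sqrt(10.8000) = 3.29.

3.29


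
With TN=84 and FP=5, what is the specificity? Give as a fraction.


Specificity = TN / (TN + FP) = 84 / 89 = 84/89.

84/89


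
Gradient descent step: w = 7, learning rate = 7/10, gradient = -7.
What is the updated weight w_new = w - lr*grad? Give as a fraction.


w_new = 7 - 7/10 * -7 = 7 - -49/10 = 119/10.

119/10


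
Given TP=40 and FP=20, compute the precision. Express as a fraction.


Precision = TP / (TP + FP) = 40 / 60 = 2/3.

2/3


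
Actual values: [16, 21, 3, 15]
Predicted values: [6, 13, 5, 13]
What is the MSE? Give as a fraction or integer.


MSE = (1/4) * ((16-6)^2=100 + (21-13)^2=64 + (3-5)^2=4 + (15-13)^2=4). Sum = 172. MSE = 43.

43


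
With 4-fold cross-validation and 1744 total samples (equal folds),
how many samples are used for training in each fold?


Each validation fold has 1744/4 = 436 samples. Training set = 1744 - 436 = 1308.

1308


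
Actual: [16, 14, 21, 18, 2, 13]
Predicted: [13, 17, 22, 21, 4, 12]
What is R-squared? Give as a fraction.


Mean(y) = 14. SS_res = 33. SS_tot = 214. R^2 = 1 - 33/(214) = 181/214.

181/214


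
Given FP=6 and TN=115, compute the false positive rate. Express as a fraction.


FPR = FP / (FP + TN) = 6 / 121 = 6/121.

6/121


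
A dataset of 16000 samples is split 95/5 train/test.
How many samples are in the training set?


Test set = 16000 * 5% = 800. Training set = 16000 - 800 = 15200.

15200


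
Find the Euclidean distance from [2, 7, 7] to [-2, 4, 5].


d = sqrt(sum of squared differences). (2--2)^2=16, (7-4)^2=9, (7-5)^2=4. Sum = 29.

sqrt(29)


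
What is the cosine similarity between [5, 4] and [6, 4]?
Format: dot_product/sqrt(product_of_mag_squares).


dot = 46. |a|^2 = 41, |b|^2 = 52. cos = 46/sqrt(2132).

46/sqrt(2132)


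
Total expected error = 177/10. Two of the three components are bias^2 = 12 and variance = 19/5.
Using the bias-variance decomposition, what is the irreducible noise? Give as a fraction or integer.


Total error = bias^2 + variance + irreducible noise. So irreducible noise = 177/10 - 12 - 19/5 = 19/10.

19/10


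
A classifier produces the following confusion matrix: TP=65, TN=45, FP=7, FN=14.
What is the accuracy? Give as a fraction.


Accuracy = (TP + TN) / (TP + TN + FP + FN) = (65 + 45) / 131 = 110/131.

110/131


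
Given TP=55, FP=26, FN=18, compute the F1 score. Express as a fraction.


Precision = 55/81 = 55/81. Recall = 55/73 = 55/73. F1 = 2*P*R/(P+R) = 5/7.

5/7


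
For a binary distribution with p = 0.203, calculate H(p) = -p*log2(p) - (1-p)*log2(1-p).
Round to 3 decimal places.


H = -0.203*log2(0.203) - 0.797*log2(0.797) = 0.728.

0.728


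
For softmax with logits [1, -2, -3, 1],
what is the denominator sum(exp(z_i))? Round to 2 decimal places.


Denom = e^1=2.7183 + e^-2=0.1353 + e^-3=0.0498 + e^1=2.7183. Sum = 5.6217, which rounds to 5.62.

5.62


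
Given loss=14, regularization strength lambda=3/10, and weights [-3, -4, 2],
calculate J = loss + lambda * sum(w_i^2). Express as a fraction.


L2 sq norm = sum(w^2) = 29. J = 14 + 3/10 * 29 = 227/10.

227/10


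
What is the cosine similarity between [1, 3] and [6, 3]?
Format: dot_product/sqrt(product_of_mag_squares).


dot = 15. |a|^2 = 10, |b|^2 = 45. cos = 15/sqrt(450).

15/sqrt(450)


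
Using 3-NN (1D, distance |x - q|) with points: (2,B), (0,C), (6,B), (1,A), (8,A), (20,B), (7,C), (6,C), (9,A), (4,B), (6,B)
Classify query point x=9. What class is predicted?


Distances: |2-9|=7, |0-9|=9, |6-9|=3, |1-9|=8, |8-9|=1, |20-9|=11, |7-9|=2, |6-9|=3, |9-9|=0, |4-9|=5, |6-9|=3. 3 nearest: (9,A), (8,A), (7,C). Counts: {'A': 2, 'C': 1}. Majority class: A.

A


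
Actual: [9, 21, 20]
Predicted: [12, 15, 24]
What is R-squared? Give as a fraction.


Mean(y) = 50/3. SS_res = 61. SS_tot = 266/3. R^2 = 1 - 61/(266/3) = 83/266.

83/266


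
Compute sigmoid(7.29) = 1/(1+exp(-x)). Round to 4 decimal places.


sigma(7.29) = 1/(1+e^(-7.29)) = 1/(1+0.000682) = 1/1.000682 = 0.9993.

0.9993


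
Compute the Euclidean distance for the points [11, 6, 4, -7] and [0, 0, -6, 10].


d = sqrt(sum of squared differences). (11-0)^2=121, (6-0)^2=36, (4--6)^2=100, (-7-10)^2=289. Sum = 546.

sqrt(546)


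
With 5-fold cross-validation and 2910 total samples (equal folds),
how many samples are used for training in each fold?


Each validation fold has 2910/5 = 582 samples. Training set = 2910 - 582 = 2328.

2328


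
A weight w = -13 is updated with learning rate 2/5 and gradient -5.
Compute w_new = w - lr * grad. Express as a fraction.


w_new = -13 - 2/5 * -5 = -13 - -2 = -11.

-11


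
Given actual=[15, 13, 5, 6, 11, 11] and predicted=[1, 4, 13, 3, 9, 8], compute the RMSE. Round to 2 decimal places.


MSE = 60.5000. RMSE = sqrt(60.5000) = 7.78.

7.78


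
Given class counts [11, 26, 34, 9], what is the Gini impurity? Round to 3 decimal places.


Total = 80. Proportions: 11/80, 26/80, 34/80, 9/80. sum(p_i^2) = 0.3178. Gini = 1 - 0.3178 = 0.6822, which rounds to 0.682.

0.682


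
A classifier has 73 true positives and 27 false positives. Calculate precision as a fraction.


Precision = TP / (TP + FP) = 73 / 100 = 73/100.

73/100


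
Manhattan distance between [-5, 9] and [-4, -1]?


d = sum of absolute differences: |-5--4|=1 + |9--1|=10 = 11.

11


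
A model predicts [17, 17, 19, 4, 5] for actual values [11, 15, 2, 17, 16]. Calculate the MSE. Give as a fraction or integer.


MSE = (1/5) * ((11-17)^2=36 + (15-17)^2=4 + (2-19)^2=289 + (17-4)^2=169 + (16-5)^2=121). Sum = 619. MSE = 619/5.

619/5


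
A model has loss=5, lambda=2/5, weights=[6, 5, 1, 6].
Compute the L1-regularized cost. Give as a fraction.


L1 norm = sum(|w|) = 18. J = 5 + 2/5 * 18 = 61/5.

61/5


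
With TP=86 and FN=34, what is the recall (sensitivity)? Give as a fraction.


Recall = TP / (TP + FN) = 86 / 120 = 43/60.

43/60


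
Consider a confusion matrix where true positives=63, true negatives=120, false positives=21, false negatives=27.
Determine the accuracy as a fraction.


Accuracy = (TP + TN) / (TP + TN + FP + FN) = (63 + 120) / 231 = 61/77.

61/77


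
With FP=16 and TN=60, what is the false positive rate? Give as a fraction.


FPR = FP / (FP + TN) = 16 / 76 = 4/19.

4/19


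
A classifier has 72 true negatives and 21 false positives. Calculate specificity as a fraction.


Specificity = TN / (TN + FP) = 72 / 93 = 24/31.

24/31


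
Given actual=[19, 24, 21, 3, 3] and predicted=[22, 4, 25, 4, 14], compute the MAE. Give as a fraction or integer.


MAE = (1/5) * (|19-22|=3 + |24-4|=20 + |21-25|=4 + |3-4|=1 + |3-14|=11). Sum = 39. MAE = 39/5.

39/5


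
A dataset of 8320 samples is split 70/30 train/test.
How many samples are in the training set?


Test set = 8320 * 30% = 2496. Training set = 8320 - 2496 = 5824.

5824


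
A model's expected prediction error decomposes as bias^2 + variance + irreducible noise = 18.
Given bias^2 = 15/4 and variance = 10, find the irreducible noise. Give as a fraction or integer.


Total error = bias^2 + variance + irreducible noise. So irreducible noise = 18 - 15/4 - 10 = 17/4.

17/4


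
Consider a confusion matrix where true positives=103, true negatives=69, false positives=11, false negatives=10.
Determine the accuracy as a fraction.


Accuracy = (TP + TN) / (TP + TN + FP + FN) = (103 + 69) / 193 = 172/193.

172/193


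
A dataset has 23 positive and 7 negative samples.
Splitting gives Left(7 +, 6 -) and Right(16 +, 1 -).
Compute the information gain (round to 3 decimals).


H(parent) = 0.7838. H(left) = 0.9957, H(right) = 0.3228. Weighted = (13/30)*0.9957 + (17/30)*0.3228 = 0.6144. IG = 0.7838 - 0.6144 = 0.1694, which rounds to 0.169.

0.169


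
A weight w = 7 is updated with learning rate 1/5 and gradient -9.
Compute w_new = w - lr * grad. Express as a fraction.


w_new = 7 - 1/5 * -9 = 7 - -9/5 = 44/5.

44/5


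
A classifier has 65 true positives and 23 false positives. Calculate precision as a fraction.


Precision = TP / (TP + FP) = 65 / 88 = 65/88.

65/88


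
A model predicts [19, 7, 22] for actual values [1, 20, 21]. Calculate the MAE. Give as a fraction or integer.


MAE = (1/3) * (|1-19|=18 + |20-7|=13 + |21-22|=1). Sum = 32. MAE = 32/3.

32/3


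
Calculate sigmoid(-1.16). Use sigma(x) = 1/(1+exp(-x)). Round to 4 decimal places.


sigma(-1.16) = 1/(1+e^(1.16)) = 1/(1+3.189933) = 1/4.189933 = 0.2387.

0.2387


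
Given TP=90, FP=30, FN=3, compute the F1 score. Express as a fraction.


Precision = 90/120 = 3/4. Recall = 90/93 = 30/31. F1 = 2*P*R/(P+R) = 60/71.

60/71


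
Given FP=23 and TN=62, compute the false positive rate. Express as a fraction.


FPR = FP / (FP + TN) = 23 / 85 = 23/85.

23/85


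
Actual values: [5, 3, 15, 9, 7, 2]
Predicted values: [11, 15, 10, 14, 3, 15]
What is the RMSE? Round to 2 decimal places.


MSE = 69.1667. RMSE = sqrt(69.1667) = 8.32.

8.32


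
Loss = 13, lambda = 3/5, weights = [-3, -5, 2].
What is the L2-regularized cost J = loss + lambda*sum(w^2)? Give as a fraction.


L2 sq norm = sum(w^2) = 38. J = 13 + 3/5 * 38 = 179/5.

179/5


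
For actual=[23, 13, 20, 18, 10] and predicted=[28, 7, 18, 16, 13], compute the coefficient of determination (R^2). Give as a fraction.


Mean(y) = 84/5. SS_res = 78. SS_tot = 554/5. R^2 = 1 - 78/(554/5) = 82/277.

82/277


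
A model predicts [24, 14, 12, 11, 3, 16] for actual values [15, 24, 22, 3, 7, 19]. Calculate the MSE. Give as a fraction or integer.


MSE = (1/6) * ((15-24)^2=81 + (24-14)^2=100 + (22-12)^2=100 + (3-11)^2=64 + (7-3)^2=16 + (19-16)^2=9). Sum = 370. MSE = 185/3.

185/3


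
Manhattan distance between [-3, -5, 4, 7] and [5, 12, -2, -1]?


d = sum of absolute differences: |-3-5|=8 + |-5-12|=17 + |4--2|=6 + |7--1|=8 = 39.

39


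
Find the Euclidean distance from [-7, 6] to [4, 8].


d = sqrt(sum of squared differences). (-7-4)^2=121, (6-8)^2=4. Sum = 125.

sqrt(125)


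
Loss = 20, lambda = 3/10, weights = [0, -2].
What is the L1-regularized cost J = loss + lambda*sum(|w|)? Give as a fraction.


L1 norm = sum(|w|) = 2. J = 20 + 3/10 * 2 = 103/5.

103/5


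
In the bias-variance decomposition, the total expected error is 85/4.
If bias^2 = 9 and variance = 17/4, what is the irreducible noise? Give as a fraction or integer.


Total error = bias^2 + variance + irreducible noise. So irreducible noise = 85/4 - 9 - 17/4 = 8.

8


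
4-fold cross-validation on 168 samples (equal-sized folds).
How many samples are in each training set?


Each validation fold has 168/4 = 42 samples. Training set = 168 - 42 = 126.

126


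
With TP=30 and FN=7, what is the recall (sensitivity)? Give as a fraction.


Recall = TP / (TP + FN) = 30 / 37 = 30/37.

30/37


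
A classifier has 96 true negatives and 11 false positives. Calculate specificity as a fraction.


Specificity = TN / (TN + FP) = 96 / 107 = 96/107.

96/107


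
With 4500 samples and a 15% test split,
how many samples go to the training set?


Test set = 4500 * 15% = 675. Training set = 4500 - 675 = 3825.

3825


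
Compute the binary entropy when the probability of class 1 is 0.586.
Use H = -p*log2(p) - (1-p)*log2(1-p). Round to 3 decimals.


H = -0.586*log2(0.586) - 0.414*log2(0.414) = 0.979.

0.979


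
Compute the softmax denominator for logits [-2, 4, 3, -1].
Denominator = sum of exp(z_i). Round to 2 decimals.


Denom = e^-2=0.1353 + e^4=54.5982 + e^3=20.0855 + e^-1=0.3679. Sum = 75.1869, which rounds to 75.19.

75.19


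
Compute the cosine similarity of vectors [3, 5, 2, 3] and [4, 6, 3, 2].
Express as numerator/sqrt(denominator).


dot = 54. |a|^2 = 47, |b|^2 = 65. cos = 54/sqrt(3055).

54/sqrt(3055)


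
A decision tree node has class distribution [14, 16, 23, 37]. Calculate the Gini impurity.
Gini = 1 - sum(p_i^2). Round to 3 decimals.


Total = 90. Proportions: 14/90, 16/90, 23/90, 37/90. sum(p_i^2) = 0.2901. Gini = 1 - 0.2901 = 0.7099, which rounds to 0.710.

0.710


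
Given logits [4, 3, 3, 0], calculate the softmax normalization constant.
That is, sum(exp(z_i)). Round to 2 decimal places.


Denom = e^4=54.5982 + e^3=20.0855 + e^3=20.0855 + e^0=1.0000. Sum = 95.7692, which rounds to 95.77.

95.77


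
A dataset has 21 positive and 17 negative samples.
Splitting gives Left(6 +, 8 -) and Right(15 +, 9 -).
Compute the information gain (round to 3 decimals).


H(parent) = 0.9920. H(left) = 0.9852, H(right) = 0.9544. Weighted = (14/38)*0.9852 + (24/38)*0.9544 = 0.9657. IG = 0.9920 - 0.9657 = 0.0263, which rounds to 0.026.

0.026


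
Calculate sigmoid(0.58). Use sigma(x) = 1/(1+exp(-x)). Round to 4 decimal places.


sigma(0.58) = 1/(1+e^(-0.58)) = 1/(1+0.559898) = 1/1.559898 = 0.6411.

0.6411


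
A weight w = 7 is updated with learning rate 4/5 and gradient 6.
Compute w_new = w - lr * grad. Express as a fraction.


w_new = 7 - 4/5 * 6 = 7 - 24/5 = 11/5.

11/5
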